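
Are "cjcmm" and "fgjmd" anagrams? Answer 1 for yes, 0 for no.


Strings: "cjcmm", "fgjmd"
Sorted first:  ccjmm
Sorted second: dfgjm
Differ at position 0: 'c' vs 'd' => not anagrams

0


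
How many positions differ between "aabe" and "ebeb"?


Comparing "aabe" and "ebeb" position by position:
  Position 0: 'a' vs 'e' => DIFFER
  Position 1: 'a' vs 'b' => DIFFER
  Position 2: 'b' vs 'e' => DIFFER
  Position 3: 'e' vs 'b' => DIFFER
Positions that differ: 4

4


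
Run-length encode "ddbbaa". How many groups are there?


Input: ddbbaa
Scanning for consecutive runs:
  Group 1: 'd' x 2 (positions 0-1)
  Group 2: 'b' x 2 (positions 2-3)
  Group 3: 'a' x 2 (positions 4-5)
Total groups: 3

3


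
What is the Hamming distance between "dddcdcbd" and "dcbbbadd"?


Comparing "dddcdcbd" and "dcbbbadd" position by position:
  Position 0: 'd' vs 'd' => same
  Position 1: 'd' vs 'c' => differ
  Position 2: 'd' vs 'b' => differ
  Position 3: 'c' vs 'b' => differ
  Position 4: 'd' vs 'b' => differ
  Position 5: 'c' vs 'a' => differ
  Position 6: 'b' vs 'd' => differ
  Position 7: 'd' vs 'd' => same
Total differences (Hamming distance): 6

6


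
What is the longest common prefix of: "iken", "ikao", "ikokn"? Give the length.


Words: iken, ikao, ikokn
  Position 0: all 'i' => match
  Position 1: all 'k' => match
  Position 2: ('e', 'a', 'o') => mismatch, stop
LCP = "ik" (length 2)

2


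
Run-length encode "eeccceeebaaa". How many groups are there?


Input: eeccceeebaaa
Scanning for consecutive runs:
  Group 1: 'e' x 2 (positions 0-1)
  Group 2: 'c' x 3 (positions 2-4)
  Group 3: 'e' x 3 (positions 5-7)
  Group 4: 'b' x 1 (positions 8-8)
  Group 5: 'a' x 3 (positions 9-11)
Total groups: 5

5


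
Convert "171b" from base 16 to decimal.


Input: "171b" in base 16
Positional expansion:
  Digit '1' (value 1) x 16^3 = 4096
  Digit '7' (value 7) x 16^2 = 1792
  Digit '1' (value 1) x 16^1 = 16
  Digit 'b' (value 11) x 16^0 = 11
Sum = 5915

5915


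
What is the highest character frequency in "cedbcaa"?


Input: cedbcaa
Character counts:
  'a': 2
  'b': 1
  'c': 2
  'd': 1
  'e': 1
Maximum frequency: 2

2


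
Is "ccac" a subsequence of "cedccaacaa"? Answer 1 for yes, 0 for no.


Check if "ccac" is a subsequence of "cedccaacaa"
Greedy scan:
  Position 0 ('c'): matches sub[0] = 'c'
  Position 1 ('e'): no match needed
  Position 2 ('d'): no match needed
  Position 3 ('c'): matches sub[1] = 'c'
  Position 4 ('c'): no match needed
  Position 5 ('a'): matches sub[2] = 'a'
  Position 6 ('a'): no match needed
  Position 7 ('c'): matches sub[3] = 'c'
  Position 8 ('a'): no match needed
  Position 9 ('a'): no match needed
All 4 characters matched => is a subsequence

1


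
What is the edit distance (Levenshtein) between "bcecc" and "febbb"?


Computing edit distance: "bcecc" -> "febbb"
DP table:
           f    e    b    b    b
      0    1    2    3    4    5
  b   1    1    2    2    3    4
  c   2    2    2    3    3    4
  e   3    3    2    3    4    4
  c   4    4    3    3    4    5
  c   5    5    4    4    4    5
Edit distance = dp[5][5] = 5

5


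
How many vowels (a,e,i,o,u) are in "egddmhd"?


Input: egddmhd
Checking each character:
  'e' at position 0: vowel (running total: 1)
  'g' at position 1: consonant
  'd' at position 2: consonant
  'd' at position 3: consonant
  'm' at position 4: consonant
  'h' at position 5: consonant
  'd' at position 6: consonant
Total vowels: 1

1


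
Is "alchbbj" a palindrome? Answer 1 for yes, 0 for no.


Input: alchbbj
Reversed: jbbhcla
  Compare pos 0 ('a') with pos 6 ('j'): MISMATCH
  Compare pos 1 ('l') with pos 5 ('b'): MISMATCH
  Compare pos 2 ('c') with pos 4 ('b'): MISMATCH
Result: not a palindrome

0


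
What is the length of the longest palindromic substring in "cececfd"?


Input: "cececfd"
Checking substrings for palindromes:
  [0:5] "cecec" (len 5) => palindrome
  [0:3] "cec" (len 3) => palindrome
  [1:4] "ece" (len 3) => palindrome
  [2:5] "cec" (len 3) => palindrome
Longest palindromic substring: "cecec" with length 5

5


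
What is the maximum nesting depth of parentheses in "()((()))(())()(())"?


Input: "()((()))(())()(())"
Tracking depth:
  Position 0 '(': depth becomes 1
  Position 1 ')': depth becomes 0
  Position 2 '(': depth becomes 1
  Position 3 '(': depth becomes 2
  Position 4 '(': depth becomes 3
  Position 5 ')': depth becomes 2
  Position 6 ')': depth becomes 1
  Position 7 ')': depth becomes 0
  Position 8 '(': depth becomes 1
  Position 9 '(': depth becomes 2
  Position 10 ')': depth becomes 1
  Position 11 ')': depth becomes 0
  Position 12 '(': depth becomes 1
  Position 13 ')': depth becomes 0
  Position 14 '(': depth becomes 1
  Position 15 '(': depth becomes 2
  Position 16 ')': depth becomes 1
  Position 17 ')': depth becomes 0
Maximum depth reached: 3

3


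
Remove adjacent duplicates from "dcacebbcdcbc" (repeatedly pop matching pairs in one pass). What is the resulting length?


Input: dcacebbcdcbc
Stack-based adjacent duplicate removal:
  Read 'd': push. Stack: d
  Read 'c': push. Stack: dc
  Read 'a': push. Stack: dca
  Read 'c': push. Stack: dcac
  Read 'e': push. Stack: dcace
  Read 'b': push. Stack: dcaceb
  Read 'b': matches stack top 'b' => pop. Stack: dcace
  Read 'c': push. Stack: dcacec
  Read 'd': push. Stack: dcacecd
  Read 'c': push. Stack: dcacecdc
  Read 'b': push. Stack: dcacecdcb
  Read 'c': push. Stack: dcacecdcbc
Final stack: "dcacecdcbc" (length 10)

10


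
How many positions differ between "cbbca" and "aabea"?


Comparing "cbbca" and "aabea" position by position:
  Position 0: 'c' vs 'a' => DIFFER
  Position 1: 'b' vs 'a' => DIFFER
  Position 2: 'b' vs 'b' => same
  Position 3: 'c' vs 'e' => DIFFER
  Position 4: 'a' vs 'a' => same
Positions that differ: 3

3


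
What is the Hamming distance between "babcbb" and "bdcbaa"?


Comparing "babcbb" and "bdcbaa" position by position:
  Position 0: 'b' vs 'b' => same
  Position 1: 'a' vs 'd' => differ
  Position 2: 'b' vs 'c' => differ
  Position 3: 'c' vs 'b' => differ
  Position 4: 'b' vs 'a' => differ
  Position 5: 'b' vs 'a' => differ
Total differences (Hamming distance): 5

5


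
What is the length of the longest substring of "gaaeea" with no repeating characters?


Input: "gaaeea"
Sliding window (track last position of each char):
  Position 0 ('g'): window [0,0] length 1 -- new best
  Position 1 ('a'): window [0,1] length 2 -- new best
  Position 2 ('a'): repeat (last at 1), move window start to 2
  Position 2 ('a'): window [2,2] length 1
  Position 3 ('e'): window [2,3] length 2
  Position 4 ('e'): repeat (last at 3), move window start to 4
  Position 4 ('e'): window [4,4] length 1
  Position 5 ('a'): window [4,5] length 2
Longest substring with no repeats: "ga" with length 2

2


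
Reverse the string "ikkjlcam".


Input: ikkjlcam
Reading characters right to left:
  Position 7: 'm'
  Position 6: 'a'
  Position 5: 'c'
  Position 4: 'l'
  Position 3: 'j'
  Position 2: 'k'
  Position 1: 'k'
  Position 0: 'i'
Reversed: macljkki

macljkki


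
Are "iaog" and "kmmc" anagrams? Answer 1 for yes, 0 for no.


Strings: "iaog", "kmmc"
Sorted first:  agio
Sorted second: ckmm
Differ at position 0: 'a' vs 'c' => not anagrams

0


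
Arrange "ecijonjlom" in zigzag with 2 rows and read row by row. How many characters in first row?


Zigzag "ecijonjlom" into 2 rows:
Placing characters:
  'e' => row 0
  'c' => row 1
  'i' => row 0
  'j' => row 1
  'o' => row 0
  'n' => row 1
  'j' => row 0
  'l' => row 1
  'o' => row 0
  'm' => row 1
Rows:
  Row 0: "eiojo"
  Row 1: "cjnlm"
First row length: 5

5


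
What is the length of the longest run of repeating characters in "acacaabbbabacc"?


Input: "acacaabbbabacc"
Scanning for longest run:
  Position 1 ('c'): new char, reset run to 1
  Position 2 ('a'): new char, reset run to 1
  Position 3 ('c'): new char, reset run to 1
  Position 4 ('a'): new char, reset run to 1
  Position 5 ('a'): continues run of 'a', length=2
  Position 6 ('b'): new char, reset run to 1
  Position 7 ('b'): continues run of 'b', length=2
  Position 8 ('b'): continues run of 'b', length=3
  Position 9 ('a'): new char, reset run to 1
  Position 10 ('b'): new char, reset run to 1
  Position 11 ('a'): new char, reset run to 1
  Position 12 ('c'): new char, reset run to 1
  Position 13 ('c'): continues run of 'c', length=2
Longest run: 'b' with length 3

3


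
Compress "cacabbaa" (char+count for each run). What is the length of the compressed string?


Input: cacabbaa
Runs:
  'c' x 1 => "c1"
  'a' x 1 => "a1"
  'c' x 1 => "c1"
  'a' x 1 => "a1"
  'b' x 2 => "b2"
  'a' x 2 => "a2"
Compressed: "c1a1c1a1b2a2"
Compressed length: 12

12


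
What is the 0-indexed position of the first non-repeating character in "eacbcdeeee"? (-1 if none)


Input: eacbcdeeee
Character frequencies:
  'a': 1
  'b': 1
  'c': 2
  'd': 1
  'e': 5
Scanning left to right for freq == 1:
  Position 0 ('e'): freq=5, skip
  Position 1 ('a'): unique! => answer = 1

1


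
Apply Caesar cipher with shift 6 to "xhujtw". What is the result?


Caesar cipher: shift "xhujtw" by 6
  'x' (pos 23) + 6 = pos 3 = 'd'
  'h' (pos 7) + 6 = pos 13 = 'n'
  'u' (pos 20) + 6 = pos 0 = 'a'
  'j' (pos 9) + 6 = pos 15 = 'p'
  't' (pos 19) + 6 = pos 25 = 'z'
  'w' (pos 22) + 6 = pos 2 = 'c'
Result: dnapzc

dnapzc


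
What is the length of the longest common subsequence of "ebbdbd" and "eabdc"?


LCS of "ebbdbd" and "eabdc"
DP table:
           e    a    b    d    c
      0    0    0    0    0    0
  e   0    1    1    1    1    1
  b   0    1    1    2    2    2
  b   0    1    1    2    2    2
  d   0    1    1    2    3    3
  b   0    1    1    2    3    3
  d   0    1    1    2    3    3
LCS length = dp[6][5] = 3

3


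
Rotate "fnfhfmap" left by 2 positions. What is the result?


Input: "fnfhfmap", rotate left by 2
First 2 characters: "fn"
Remaining characters: "fhfmap"
Concatenate remaining + first: "fhfmap" + "fn" = "fhfmapfn"

fhfmapfn


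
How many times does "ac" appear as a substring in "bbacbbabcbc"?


Searching for "ac" in "bbacbbabcbc"
Scanning each position:
  Position 0: "bb" => no
  Position 1: "ba" => no
  Position 2: "ac" => MATCH
  Position 3: "cb" => no
  Position 4: "bb" => no
  Position 5: "ba" => no
  Position 6: "ab" => no
  Position 7: "bc" => no
  Position 8: "cb" => no
  Position 9: "bc" => no
Total occurrences: 1

1


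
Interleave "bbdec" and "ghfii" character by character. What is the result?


Interleaving "bbdec" and "ghfii":
  Position 0: 'b' from first, 'g' from second => "bg"
  Position 1: 'b' from first, 'h' from second => "bh"
  Position 2: 'd' from first, 'f' from second => "df"
  Position 3: 'e' from first, 'i' from second => "ei"
  Position 4: 'c' from first, 'i' from second => "ci"
Result: bgbhdfeici

bgbhdfeici


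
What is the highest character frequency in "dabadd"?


Input: dabadd
Character counts:
  'a': 2
  'b': 1
  'd': 3
Maximum frequency: 3

3


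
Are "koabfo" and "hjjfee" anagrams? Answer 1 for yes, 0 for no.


Strings: "koabfo", "hjjfee"
Sorted first:  abfkoo
Sorted second: eefhjj
Differ at position 0: 'a' vs 'e' => not anagrams

0


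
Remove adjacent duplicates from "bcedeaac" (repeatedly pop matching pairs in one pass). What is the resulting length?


Input: bcedeaac
Stack-based adjacent duplicate removal:
  Read 'b': push. Stack: b
  Read 'c': push. Stack: bc
  Read 'e': push. Stack: bce
  Read 'd': push. Stack: bced
  Read 'e': push. Stack: bcede
  Read 'a': push. Stack: bcedea
  Read 'a': matches stack top 'a' => pop. Stack: bcede
  Read 'c': push. Stack: bcedec
Final stack: "bcedec" (length 6)

6


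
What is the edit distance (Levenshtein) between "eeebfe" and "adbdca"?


Computing edit distance: "eeebfe" -> "adbdca"
DP table:
           a    d    b    d    c    a
      0    1    2    3    4    5    6
  e   1    1    2    3    4    5    6
  e   2    2    2    3    4    5    6
  e   3    3    3    3    4    5    6
  b   4    4    4    3    4    5    6
  f   5    5    5    4    4    5    6
  e   6    6    6    5    5    5    6
Edit distance = dp[6][6] = 6

6


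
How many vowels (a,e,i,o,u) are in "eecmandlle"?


Input: eecmandlle
Checking each character:
  'e' at position 0: vowel (running total: 1)
  'e' at position 1: vowel (running total: 2)
  'c' at position 2: consonant
  'm' at position 3: consonant
  'a' at position 4: vowel (running total: 3)
  'n' at position 5: consonant
  'd' at position 6: consonant
  'l' at position 7: consonant
  'l' at position 8: consonant
  'e' at position 9: vowel (running total: 4)
Total vowels: 4

4


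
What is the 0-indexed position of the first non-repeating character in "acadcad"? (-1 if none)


Input: acadcad
Character frequencies:
  'a': 3
  'c': 2
  'd': 2
Scanning left to right for freq == 1:
  Position 0 ('a'): freq=3, skip
  Position 1 ('c'): freq=2, skip
  Position 2 ('a'): freq=3, skip
  Position 3 ('d'): freq=2, skip
  Position 4 ('c'): freq=2, skip
  Position 5 ('a'): freq=3, skip
  Position 6 ('d'): freq=2, skip
  No unique character found => answer = -1

-1


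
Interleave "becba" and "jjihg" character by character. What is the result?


Interleaving "becba" and "jjihg":
  Position 0: 'b' from first, 'j' from second => "bj"
  Position 1: 'e' from first, 'j' from second => "ej"
  Position 2: 'c' from first, 'i' from second => "ci"
  Position 3: 'b' from first, 'h' from second => "bh"
  Position 4: 'a' from first, 'g' from second => "ag"
Result: bjejcibhag

bjejcibhag


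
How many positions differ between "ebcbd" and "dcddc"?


Comparing "ebcbd" and "dcddc" position by position:
  Position 0: 'e' vs 'd' => DIFFER
  Position 1: 'b' vs 'c' => DIFFER
  Position 2: 'c' vs 'd' => DIFFER
  Position 3: 'b' vs 'd' => DIFFER
  Position 4: 'd' vs 'c' => DIFFER
Positions that differ: 5

5


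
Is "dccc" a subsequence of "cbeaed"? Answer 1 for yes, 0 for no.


Check if "dccc" is a subsequence of "cbeaed"
Greedy scan:
  Position 0 ('c'): no match needed
  Position 1 ('b'): no match needed
  Position 2 ('e'): no match needed
  Position 3 ('a'): no match needed
  Position 4 ('e'): no match needed
  Position 5 ('d'): matches sub[0] = 'd'
Only matched 1/4 characters => not a subsequence

0


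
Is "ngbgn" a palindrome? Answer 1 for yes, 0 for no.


Input: ngbgn
Reversed: ngbgn
  Compare pos 0 ('n') with pos 4 ('n'): match
  Compare pos 1 ('g') with pos 3 ('g'): match
Result: palindrome

1


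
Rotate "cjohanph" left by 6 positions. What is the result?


Input: "cjohanph", rotate left by 6
First 6 characters: "cjohan"
Remaining characters: "ph"
Concatenate remaining + first: "ph" + "cjohan" = "phcjohan"

phcjohan


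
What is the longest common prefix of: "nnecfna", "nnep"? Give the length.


Words: nnecfna, nnep
  Position 0: all 'n' => match
  Position 1: all 'n' => match
  Position 2: all 'e' => match
  Position 3: ('c', 'p') => mismatch, stop
LCP = "nne" (length 3)

3


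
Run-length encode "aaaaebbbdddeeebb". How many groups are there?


Input: aaaaebbbdddeeebb
Scanning for consecutive runs:
  Group 1: 'a' x 4 (positions 0-3)
  Group 2: 'e' x 1 (positions 4-4)
  Group 3: 'b' x 3 (positions 5-7)
  Group 4: 'd' x 3 (positions 8-10)
  Group 5: 'e' x 3 (positions 11-13)
  Group 6: 'b' x 2 (positions 14-15)
Total groups: 6

6


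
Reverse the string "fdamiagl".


Input: fdamiagl
Reading characters right to left:
  Position 7: 'l'
  Position 6: 'g'
  Position 5: 'a'
  Position 4: 'i'
  Position 3: 'm'
  Position 2: 'a'
  Position 1: 'd'
  Position 0: 'f'
Reversed: lgaimadf

lgaimadf


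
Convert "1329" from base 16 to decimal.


Input: "1329" in base 16
Positional expansion:
  Digit '1' (value 1) x 16^3 = 4096
  Digit '3' (value 3) x 16^2 = 768
  Digit '2' (value 2) x 16^1 = 32
  Digit '9' (value 9) x 16^0 = 9
Sum = 4905

4905


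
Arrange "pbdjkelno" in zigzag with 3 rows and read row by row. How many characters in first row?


Zigzag "pbdjkelno" into 3 rows:
Placing characters:
  'p' => row 0
  'b' => row 1
  'd' => row 2
  'j' => row 1
  'k' => row 0
  'e' => row 1
  'l' => row 2
  'n' => row 1
  'o' => row 0
Rows:
  Row 0: "pko"
  Row 1: "bjen"
  Row 2: "dl"
First row length: 3

3


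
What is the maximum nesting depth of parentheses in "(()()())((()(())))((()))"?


Input: "(()()())((()(())))((()))"
Tracking depth:
  Position 0 '(': depth becomes 1
  Position 1 '(': depth becomes 2
  Position 2 ')': depth becomes 1
  Position 3 '(': depth becomes 2
  Position 4 ')': depth becomes 1
  Position 5 '(': depth becomes 2
  Position 6 ')': depth becomes 1
  Position 7 ')': depth becomes 0
  Position 8 '(': depth becomes 1
  Position 9 '(': depth becomes 2
  Position 10 '(': depth becomes 3
  Position 11 ')': depth becomes 2
  Position 12 '(': depth becomes 3
  Position 13 '(': depth becomes 4
  Position 14 ')': depth becomes 3
  Position 15 ')': depth becomes 2
  Position 16 ')': depth becomes 1
  Position 17 ')': depth becomes 0
  Position 18 '(': depth becomes 1
  Position 19 '(': depth becomes 2
  Position 20 '(': depth becomes 3
  Position 21 ')': depth becomes 2
  Position 22 ')': depth becomes 1
  Position 23 ')': depth becomes 0
Maximum depth reached: 4

4


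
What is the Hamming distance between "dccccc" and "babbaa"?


Comparing "dccccc" and "babbaa" position by position:
  Position 0: 'd' vs 'b' => differ
  Position 1: 'c' vs 'a' => differ
  Position 2: 'c' vs 'b' => differ
  Position 3: 'c' vs 'b' => differ
  Position 4: 'c' vs 'a' => differ
  Position 5: 'c' vs 'a' => differ
Total differences (Hamming distance): 6

6


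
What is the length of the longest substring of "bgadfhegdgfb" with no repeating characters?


Input: "bgadfhegdgfb"
Sliding window (track last position of each char):
  Position 0 ('b'): window [0,0] length 1 -- new best
  Position 1 ('g'): window [0,1] length 2 -- new best
  Position 2 ('a'): window [0,2] length 3 -- new best
  Position 3 ('d'): window [0,3] length 4 -- new best
  Position 4 ('f'): window [0,4] length 5 -- new best
  Position 5 ('h'): window [0,5] length 6 -- new best
  Position 6 ('e'): window [0,6] length 7 -- new best
  Position 7 ('g'): repeat (last at 1), move window start to 2
  Position 7 ('g'): window [2,7] length 6
  Position 8 ('d'): repeat (last at 3), move window start to 4
  Position 8 ('d'): window [4,8] length 5
  Position 9 ('g'): repeat (last at 7), move window start to 8
  Position 9 ('g'): window [8,9] length 2
  Position 10 ('f'): window [8,10] length 3
  Position 11 ('b'): window [8,11] length 4
Longest substring with no repeats: "bgadfhe" with length 7

7


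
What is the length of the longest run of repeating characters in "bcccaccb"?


Input: "bcccaccb"
Scanning for longest run:
  Position 1 ('c'): new char, reset run to 1
  Position 2 ('c'): continues run of 'c', length=2
  Position 3 ('c'): continues run of 'c', length=3
  Position 4 ('a'): new char, reset run to 1
  Position 5 ('c'): new char, reset run to 1
  Position 6 ('c'): continues run of 'c', length=2
  Position 7 ('b'): new char, reset run to 1
Longest run: 'c' with length 3

3


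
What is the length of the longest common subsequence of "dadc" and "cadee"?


LCS of "dadc" and "cadee"
DP table:
           c    a    d    e    e
      0    0    0    0    0    0
  d   0    0    0    1    1    1
  a   0    0    1    1    1    1
  d   0    0    1    2    2    2
  c   0    1    1    2    2    2
LCS length = dp[4][5] = 2

2


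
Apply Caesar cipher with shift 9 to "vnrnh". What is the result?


Caesar cipher: shift "vnrnh" by 9
  'v' (pos 21) + 9 = pos 4 = 'e'
  'n' (pos 13) + 9 = pos 22 = 'w'
  'r' (pos 17) + 9 = pos 0 = 'a'
  'n' (pos 13) + 9 = pos 22 = 'w'
  'h' (pos 7) + 9 = pos 16 = 'q'
Result: ewawq

ewawq


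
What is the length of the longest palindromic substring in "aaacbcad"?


Input: "aaacbcad"
Checking substrings for palindromes:
  [2:7] "acbca" (len 5) => palindrome
  [0:3] "aaa" (len 3) => palindrome
  [3:6] "cbc" (len 3) => palindrome
  [0:2] "aa" (len 2) => palindrome
  [1:3] "aa" (len 2) => palindrome
Longest palindromic substring: "acbca" with length 5

5


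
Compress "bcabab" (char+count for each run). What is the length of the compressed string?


Input: bcabab
Runs:
  'b' x 1 => "b1"
  'c' x 1 => "c1"
  'a' x 1 => "a1"
  'b' x 1 => "b1"
  'a' x 1 => "a1"
  'b' x 1 => "b1"
Compressed: "b1c1a1b1a1b1"
Compressed length: 12

12


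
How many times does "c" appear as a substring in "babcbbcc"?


Searching for "c" in "babcbbcc"
Scanning each position:
  Position 0: "b" => no
  Position 1: "a" => no
  Position 2: "b" => no
  Position 3: "c" => MATCH
  Position 4: "b" => no
  Position 5: "b" => no
  Position 6: "c" => MATCH
  Position 7: "c" => MATCH
Total occurrences: 3

3


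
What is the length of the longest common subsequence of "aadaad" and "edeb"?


LCS of "aadaad" and "edeb"
DP table:
           e    d    e    b
      0    0    0    0    0
  a   0    0    0    0    0
  a   0    0    0    0    0
  d   0    0    1    1    1
  a   0    0    1    1    1
  a   0    0    1    1    1
  d   0    0    1    1    1
LCS length = dp[6][4] = 1

1


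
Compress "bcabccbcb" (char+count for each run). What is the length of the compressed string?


Input: bcabccbcb
Runs:
  'b' x 1 => "b1"
  'c' x 1 => "c1"
  'a' x 1 => "a1"
  'b' x 1 => "b1"
  'c' x 2 => "c2"
  'b' x 1 => "b1"
  'c' x 1 => "c1"
  'b' x 1 => "b1"
Compressed: "b1c1a1b1c2b1c1b1"
Compressed length: 16

16


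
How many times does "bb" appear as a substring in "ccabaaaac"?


Searching for "bb" in "ccabaaaac"
Scanning each position:
  Position 0: "cc" => no
  Position 1: "ca" => no
  Position 2: "ab" => no
  Position 3: "ba" => no
  Position 4: "aa" => no
  Position 5: "aa" => no
  Position 6: "aa" => no
  Position 7: "ac" => no
Total occurrences: 0

0


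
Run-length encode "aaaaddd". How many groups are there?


Input: aaaaddd
Scanning for consecutive runs:
  Group 1: 'a' x 4 (positions 0-3)
  Group 2: 'd' x 3 (positions 4-6)
Total groups: 2

2


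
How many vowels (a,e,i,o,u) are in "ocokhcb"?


Input: ocokhcb
Checking each character:
  'o' at position 0: vowel (running total: 1)
  'c' at position 1: consonant
  'o' at position 2: vowel (running total: 2)
  'k' at position 3: consonant
  'h' at position 4: consonant
  'c' at position 5: consonant
  'b' at position 6: consonant
Total vowels: 2

2


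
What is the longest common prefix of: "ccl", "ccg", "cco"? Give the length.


Words: ccl, ccg, cco
  Position 0: all 'c' => match
  Position 1: all 'c' => match
  Position 2: ('l', 'g', 'o') => mismatch, stop
LCP = "cc" (length 2)

2


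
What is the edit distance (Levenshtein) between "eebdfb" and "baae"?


Computing edit distance: "eebdfb" -> "baae"
DP table:
           b    a    a    e
      0    1    2    3    4
  e   1    1    2    3    3
  e   2    2    2    3    3
  b   3    2    3    3    4
  d   4    3    3    4    4
  f   5    4    4    4    5
  b   6    5    5    5    5
Edit distance = dp[6][4] = 5

5


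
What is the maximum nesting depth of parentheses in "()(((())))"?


Input: "()(((())))"
Tracking depth:
  Position 0 '(': depth becomes 1
  Position 1 ')': depth becomes 0
  Position 2 '(': depth becomes 1
  Position 3 '(': depth becomes 2
  Position 4 '(': depth becomes 3
  Position 5 '(': depth becomes 4
  Position 6 ')': depth becomes 3
  Position 7 ')': depth becomes 2
  Position 8 ')': depth becomes 1
  Position 9 ')': depth becomes 0
Maximum depth reached: 4

4


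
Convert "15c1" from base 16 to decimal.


Input: "15c1" in base 16
Positional expansion:
  Digit '1' (value 1) x 16^3 = 4096
  Digit '5' (value 5) x 16^2 = 1280
  Digit 'c' (value 12) x 16^1 = 192
  Digit '1' (value 1) x 16^0 = 1
Sum = 5569

5569


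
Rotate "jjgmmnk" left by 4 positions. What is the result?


Input: "jjgmmnk", rotate left by 4
First 4 characters: "jjgm"
Remaining characters: "mnk"
Concatenate remaining + first: "mnk" + "jjgm" = "mnkjjgm"

mnkjjgm


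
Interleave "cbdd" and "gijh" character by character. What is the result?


Interleaving "cbdd" and "gijh":
  Position 0: 'c' from first, 'g' from second => "cg"
  Position 1: 'b' from first, 'i' from second => "bi"
  Position 2: 'd' from first, 'j' from second => "dj"
  Position 3: 'd' from first, 'h' from second => "dh"
Result: cgbidjdh

cgbidjdh


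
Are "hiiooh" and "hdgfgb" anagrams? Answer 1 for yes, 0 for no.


Strings: "hiiooh", "hdgfgb"
Sorted first:  hhiioo
Sorted second: bdfggh
Differ at position 0: 'h' vs 'b' => not anagrams

0


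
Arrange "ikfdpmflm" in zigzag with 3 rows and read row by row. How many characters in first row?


Zigzag "ikfdpmflm" into 3 rows:
Placing characters:
  'i' => row 0
  'k' => row 1
  'f' => row 2
  'd' => row 1
  'p' => row 0
  'm' => row 1
  'f' => row 2
  'l' => row 1
  'm' => row 0
Rows:
  Row 0: "ipm"
  Row 1: "kdml"
  Row 2: "ff"
First row length: 3

3


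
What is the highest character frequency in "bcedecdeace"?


Input: bcedecdeace
Character counts:
  'a': 1
  'b': 1
  'c': 3
  'd': 2
  'e': 4
Maximum frequency: 4

4


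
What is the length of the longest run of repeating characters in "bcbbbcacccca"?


Input: "bcbbbcacccca"
Scanning for longest run:
  Position 1 ('c'): new char, reset run to 1
  Position 2 ('b'): new char, reset run to 1
  Position 3 ('b'): continues run of 'b', length=2
  Position 4 ('b'): continues run of 'b', length=3
  Position 5 ('c'): new char, reset run to 1
  Position 6 ('a'): new char, reset run to 1
  Position 7 ('c'): new char, reset run to 1
  Position 8 ('c'): continues run of 'c', length=2
  Position 9 ('c'): continues run of 'c', length=3
  Position 10 ('c'): continues run of 'c', length=4
  Position 11 ('a'): new char, reset run to 1
Longest run: 'c' with length 4

4


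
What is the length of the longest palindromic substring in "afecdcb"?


Input: "afecdcb"
Checking substrings for palindromes:
  [3:6] "cdc" (len 3) => palindrome
Longest palindromic substring: "cdc" with length 3

3


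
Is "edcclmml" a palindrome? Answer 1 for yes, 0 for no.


Input: edcclmml
Reversed: lmmlccde
  Compare pos 0 ('e') with pos 7 ('l'): MISMATCH
  Compare pos 1 ('d') with pos 6 ('m'): MISMATCH
  Compare pos 2 ('c') with pos 5 ('m'): MISMATCH
  Compare pos 3 ('c') with pos 4 ('l'): MISMATCH
Result: not a palindrome

0


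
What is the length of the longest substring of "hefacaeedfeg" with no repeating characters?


Input: "hefacaeedfeg"
Sliding window (track last position of each char):
  Position 0 ('h'): window [0,0] length 1 -- new best
  Position 1 ('e'): window [0,1] length 2 -- new best
  Position 2 ('f'): window [0,2] length 3 -- new best
  Position 3 ('a'): window [0,3] length 4 -- new best
  Position 4 ('c'): window [0,4] length 5 -- new best
  Position 5 ('a'): repeat (last at 3), move window start to 4
  Position 5 ('a'): window [4,5] length 2
  Position 6 ('e'): window [4,6] length 3
  Position 7 ('e'): repeat (last at 6), move window start to 7
  Position 7 ('e'): window [7,7] length 1
  Position 8 ('d'): window [7,8] length 2
  Position 9 ('f'): window [7,9] length 3
  Position 10 ('e'): repeat (last at 7), move window start to 8
  Position 10 ('e'): window [8,10] length 3
  Position 11 ('g'): window [8,11] length 4
Longest substring with no repeats: "hefac" with length 5

5


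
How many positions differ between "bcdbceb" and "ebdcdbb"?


Comparing "bcdbceb" and "ebdcdbb" position by position:
  Position 0: 'b' vs 'e' => DIFFER
  Position 1: 'c' vs 'b' => DIFFER
  Position 2: 'd' vs 'd' => same
  Position 3: 'b' vs 'c' => DIFFER
  Position 4: 'c' vs 'd' => DIFFER
  Position 5: 'e' vs 'b' => DIFFER
  Position 6: 'b' vs 'b' => same
Positions that differ: 5

5


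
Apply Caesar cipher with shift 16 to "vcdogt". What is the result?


Caesar cipher: shift "vcdogt" by 16
  'v' (pos 21) + 16 = pos 11 = 'l'
  'c' (pos 2) + 16 = pos 18 = 's'
  'd' (pos 3) + 16 = pos 19 = 't'
  'o' (pos 14) + 16 = pos 4 = 'e'
  'g' (pos 6) + 16 = pos 22 = 'w'
  't' (pos 19) + 16 = pos 9 = 'j'
Result: lstewj

lstewj


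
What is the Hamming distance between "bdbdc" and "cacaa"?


Comparing "bdbdc" and "cacaa" position by position:
  Position 0: 'b' vs 'c' => differ
  Position 1: 'd' vs 'a' => differ
  Position 2: 'b' vs 'c' => differ
  Position 3: 'd' vs 'a' => differ
  Position 4: 'c' vs 'a' => differ
Total differences (Hamming distance): 5

5


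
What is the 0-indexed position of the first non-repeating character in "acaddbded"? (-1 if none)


Input: acaddbded
Character frequencies:
  'a': 2
  'b': 1
  'c': 1
  'd': 4
  'e': 1
Scanning left to right for freq == 1:
  Position 0 ('a'): freq=2, skip
  Position 1 ('c'): unique! => answer = 1

1


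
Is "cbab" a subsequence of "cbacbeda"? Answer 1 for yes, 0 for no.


Check if "cbab" is a subsequence of "cbacbeda"
Greedy scan:
  Position 0 ('c'): matches sub[0] = 'c'
  Position 1 ('b'): matches sub[1] = 'b'
  Position 2 ('a'): matches sub[2] = 'a'
  Position 3 ('c'): no match needed
  Position 4 ('b'): matches sub[3] = 'b'
  Position 5 ('e'): no match needed
  Position 6 ('d'): no match needed
  Position 7 ('a'): no match needed
All 4 characters matched => is a subsequence

1


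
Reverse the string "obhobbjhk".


Input: obhobbjhk
Reading characters right to left:
  Position 8: 'k'
  Position 7: 'h'
  Position 6: 'j'
  Position 5: 'b'
  Position 4: 'b'
  Position 3: 'o'
  Position 2: 'h'
  Position 1: 'b'
  Position 0: 'o'
Reversed: khjbbohbo

khjbbohbo


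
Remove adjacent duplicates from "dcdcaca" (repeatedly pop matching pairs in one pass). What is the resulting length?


Input: dcdcaca
Stack-based adjacent duplicate removal:
  Read 'd': push. Stack: d
  Read 'c': push. Stack: dc
  Read 'd': push. Stack: dcd
  Read 'c': push. Stack: dcdc
  Read 'a': push. Stack: dcdca
  Read 'c': push. Stack: dcdcac
  Read 'a': push. Stack: dcdcaca
Final stack: "dcdcaca" (length 7)

7


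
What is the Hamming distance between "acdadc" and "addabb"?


Comparing "acdadc" and "addabb" position by position:
  Position 0: 'a' vs 'a' => same
  Position 1: 'c' vs 'd' => differ
  Position 2: 'd' vs 'd' => same
  Position 3: 'a' vs 'a' => same
  Position 4: 'd' vs 'b' => differ
  Position 5: 'c' vs 'b' => differ
Total differences (Hamming distance): 3

3


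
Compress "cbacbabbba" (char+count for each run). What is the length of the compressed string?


Input: cbacbabbba
Runs:
  'c' x 1 => "c1"
  'b' x 1 => "b1"
  'a' x 1 => "a1"
  'c' x 1 => "c1"
  'b' x 1 => "b1"
  'a' x 1 => "a1"
  'b' x 3 => "b3"
  'a' x 1 => "a1"
Compressed: "c1b1a1c1b1a1b3a1"
Compressed length: 16

16


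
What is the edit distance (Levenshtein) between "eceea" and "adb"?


Computing edit distance: "eceea" -> "adb"
DP table:
           a    d    b
      0    1    2    3
  e   1    1    2    3
  c   2    2    2    3
  e   3    3    3    3
  e   4    4    4    4
  a   5    4    5    5
Edit distance = dp[5][3] = 5

5


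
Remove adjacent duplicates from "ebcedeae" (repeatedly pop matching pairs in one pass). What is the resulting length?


Input: ebcedeae
Stack-based adjacent duplicate removal:
  Read 'e': push. Stack: e
  Read 'b': push. Stack: eb
  Read 'c': push. Stack: ebc
  Read 'e': push. Stack: ebce
  Read 'd': push. Stack: ebced
  Read 'e': push. Stack: ebcede
  Read 'a': push. Stack: ebcedea
  Read 'e': push. Stack: ebcedeae
Final stack: "ebcedeae" (length 8)

8


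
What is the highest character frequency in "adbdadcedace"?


Input: adbdadcedace
Character counts:
  'a': 3
  'b': 1
  'c': 2
  'd': 4
  'e': 2
Maximum frequency: 4

4


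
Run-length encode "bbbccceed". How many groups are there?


Input: bbbccceed
Scanning for consecutive runs:
  Group 1: 'b' x 3 (positions 0-2)
  Group 2: 'c' x 3 (positions 3-5)
  Group 3: 'e' x 2 (positions 6-7)
  Group 4: 'd' x 1 (positions 8-8)
Total groups: 4

4


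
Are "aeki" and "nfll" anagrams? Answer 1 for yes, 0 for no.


Strings: "aeki", "nfll"
Sorted first:  aeik
Sorted second: flln
Differ at position 0: 'a' vs 'f' => not anagrams

0


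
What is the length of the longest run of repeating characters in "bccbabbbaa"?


Input: "bccbabbbaa"
Scanning for longest run:
  Position 1 ('c'): new char, reset run to 1
  Position 2 ('c'): continues run of 'c', length=2
  Position 3 ('b'): new char, reset run to 1
  Position 4 ('a'): new char, reset run to 1
  Position 5 ('b'): new char, reset run to 1
  Position 6 ('b'): continues run of 'b', length=2
  Position 7 ('b'): continues run of 'b', length=3
  Position 8 ('a'): new char, reset run to 1
  Position 9 ('a'): continues run of 'a', length=2
Longest run: 'b' with length 3

3


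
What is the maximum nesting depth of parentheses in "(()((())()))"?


Input: "(()((())()))"
Tracking depth:
  Position 0 '(': depth becomes 1
  Position 1 '(': depth becomes 2
  Position 2 ')': depth becomes 1
  Position 3 '(': depth becomes 2
  Position 4 '(': depth becomes 3
  Position 5 '(': depth becomes 4
  Position 6 ')': depth becomes 3
  Position 7 ')': depth becomes 2
  Position 8 '(': depth becomes 3
  Position 9 ')': depth becomes 2
  Position 10 ')': depth becomes 1
  Position 11 ')': depth becomes 0
Maximum depth reached: 4

4


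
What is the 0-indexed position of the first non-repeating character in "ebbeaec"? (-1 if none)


Input: ebbeaec
Character frequencies:
  'a': 1
  'b': 2
  'c': 1
  'e': 3
Scanning left to right for freq == 1:
  Position 0 ('e'): freq=3, skip
  Position 1 ('b'): freq=2, skip
  Position 2 ('b'): freq=2, skip
  Position 3 ('e'): freq=3, skip
  Position 4 ('a'): unique! => answer = 4

4


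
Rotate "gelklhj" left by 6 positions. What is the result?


Input: "gelklhj", rotate left by 6
First 6 characters: "gelklh"
Remaining characters: "j"
Concatenate remaining + first: "j" + "gelklh" = "jgelklh"

jgelklh


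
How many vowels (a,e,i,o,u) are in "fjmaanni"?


Input: fjmaanni
Checking each character:
  'f' at position 0: consonant
  'j' at position 1: consonant
  'm' at position 2: consonant
  'a' at position 3: vowel (running total: 1)
  'a' at position 4: vowel (running total: 2)
  'n' at position 5: consonant
  'n' at position 6: consonant
  'i' at position 7: vowel (running total: 3)
Total vowels: 3

3


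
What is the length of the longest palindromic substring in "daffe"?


Input: "daffe"
Checking substrings for palindromes:
  [2:4] "ff" (len 2) => palindrome
Longest palindromic substring: "ff" with length 2

2


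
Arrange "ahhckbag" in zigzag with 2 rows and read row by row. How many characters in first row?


Zigzag "ahhckbag" into 2 rows:
Placing characters:
  'a' => row 0
  'h' => row 1
  'h' => row 0
  'c' => row 1
  'k' => row 0
  'b' => row 1
  'a' => row 0
  'g' => row 1
Rows:
  Row 0: "ahka"
  Row 1: "hcbg"
First row length: 4

4


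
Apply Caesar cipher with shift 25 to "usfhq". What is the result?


Caesar cipher: shift "usfhq" by 25
  'u' (pos 20) + 25 = pos 19 = 't'
  's' (pos 18) + 25 = pos 17 = 'r'
  'f' (pos 5) + 25 = pos 4 = 'e'
  'h' (pos 7) + 25 = pos 6 = 'g'
  'q' (pos 16) + 25 = pos 15 = 'p'
Result: tregp

tregp


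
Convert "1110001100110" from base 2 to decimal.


Input: "1110001100110" in base 2
Positional expansion:
  Digit '1' (value 1) x 2^12 = 4096
  Digit '1' (value 1) x 2^11 = 2048
  Digit '1' (value 1) x 2^10 = 1024
  Digit '0' (value 0) x 2^9 = 0
  Digit '0' (value 0) x 2^8 = 0
  Digit '0' (value 0) x 2^7 = 0
  Digit '1' (value 1) x 2^6 = 64
  Digit '1' (value 1) x 2^5 = 32
  Digit '0' (value 0) x 2^4 = 0
  Digit '0' (value 0) x 2^3 = 0
  Digit '1' (value 1) x 2^2 = 4
  Digit '1' (value 1) x 2^1 = 2
  Digit '0' (value 0) x 2^0 = 0
Sum = 7270

7270


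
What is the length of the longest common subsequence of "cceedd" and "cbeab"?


LCS of "cceedd" and "cbeab"
DP table:
           c    b    e    a    b
      0    0    0    0    0    0
  c   0    1    1    1    1    1
  c   0    1    1    1    1    1
  e   0    1    1    2    2    2
  e   0    1    1    2    2    2
  d   0    1    1    2    2    2
  d   0    1    1    2    2    2
LCS length = dp[6][5] = 2

2


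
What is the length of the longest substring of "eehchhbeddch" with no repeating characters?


Input: "eehchhbeddch"
Sliding window (track last position of each char):
  Position 0 ('e'): window [0,0] length 1 -- new best
  Position 1 ('e'): repeat (last at 0), move window start to 1
  Position 1 ('e'): window [1,1] length 1
  Position 2 ('h'): window [1,2] length 2 -- new best
  Position 3 ('c'): window [1,3] length 3 -- new best
  Position 4 ('h'): repeat (last at 2), move window start to 3
  Position 4 ('h'): window [3,4] length 2
  Position 5 ('h'): repeat (last at 4), move window start to 5
  Position 5 ('h'): window [5,5] length 1
  Position 6 ('b'): window [5,6] length 2
  Position 7 ('e'): window [5,7] length 3
  Position 8 ('d'): window [5,8] length 4 -- new best
  Position 9 ('d'): repeat (last at 8), move window start to 9
  Position 9 ('d'): window [9,9] length 1
  Position 10 ('c'): window [9,10] length 2
  Position 11 ('h'): window [9,11] length 3
Longest substring with no repeats: "hbed" with length 4

4


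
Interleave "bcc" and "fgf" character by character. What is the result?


Interleaving "bcc" and "fgf":
  Position 0: 'b' from first, 'f' from second => "bf"
  Position 1: 'c' from first, 'g' from second => "cg"
  Position 2: 'c' from first, 'f' from second => "cf"
Result: bfcgcf

bfcgcf


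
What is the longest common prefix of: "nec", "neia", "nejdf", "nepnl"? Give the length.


Words: nec, neia, nejdf, nepnl
  Position 0: all 'n' => match
  Position 1: all 'e' => match
  Position 2: ('c', 'i', 'j', 'p') => mismatch, stop
LCP = "ne" (length 2)

2


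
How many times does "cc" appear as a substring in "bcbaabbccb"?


Searching for "cc" in "bcbaabbccb"
Scanning each position:
  Position 0: "bc" => no
  Position 1: "cb" => no
  Position 2: "ba" => no
  Position 3: "aa" => no
  Position 4: "ab" => no
  Position 5: "bb" => no
  Position 6: "bc" => no
  Position 7: "cc" => MATCH
  Position 8: "cb" => no
Total occurrences: 1

1


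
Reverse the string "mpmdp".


Input: mpmdp
Reading characters right to left:
  Position 4: 'p'
  Position 3: 'd'
  Position 2: 'm'
  Position 1: 'p'
  Position 0: 'm'
Reversed: pdmpm

pdmpm


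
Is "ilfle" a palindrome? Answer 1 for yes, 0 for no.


Input: ilfle
Reversed: elfli
  Compare pos 0 ('i') with pos 4 ('e'): MISMATCH
  Compare pos 1 ('l') with pos 3 ('l'): match
Result: not a palindrome

0


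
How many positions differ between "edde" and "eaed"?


Comparing "edde" and "eaed" position by position:
  Position 0: 'e' vs 'e' => same
  Position 1: 'd' vs 'a' => DIFFER
  Position 2: 'd' vs 'e' => DIFFER
  Position 3: 'e' vs 'd' => DIFFER
Positions that differ: 3

3


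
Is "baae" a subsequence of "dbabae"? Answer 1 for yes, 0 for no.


Check if "baae" is a subsequence of "dbabae"
Greedy scan:
  Position 0 ('d'): no match needed
  Position 1 ('b'): matches sub[0] = 'b'
  Position 2 ('a'): matches sub[1] = 'a'
  Position 3 ('b'): no match needed
  Position 4 ('a'): matches sub[2] = 'a'
  Position 5 ('e'): matches sub[3] = 'e'
All 4 characters matched => is a subsequence

1


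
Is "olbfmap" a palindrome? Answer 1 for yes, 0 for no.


Input: olbfmap
Reversed: pamfblo
  Compare pos 0 ('o') with pos 6 ('p'): MISMATCH
  Compare pos 1 ('l') with pos 5 ('a'): MISMATCH
  Compare pos 2 ('b') with pos 4 ('m'): MISMATCH
Result: not a palindrome

0


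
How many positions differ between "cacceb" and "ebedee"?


Comparing "cacceb" and "ebedee" position by position:
  Position 0: 'c' vs 'e' => DIFFER
  Position 1: 'a' vs 'b' => DIFFER
  Position 2: 'c' vs 'e' => DIFFER
  Position 3: 'c' vs 'd' => DIFFER
  Position 4: 'e' vs 'e' => same
  Position 5: 'b' vs 'e' => DIFFER
Positions that differ: 5

5


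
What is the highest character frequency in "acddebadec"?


Input: acddebadec
Character counts:
  'a': 2
  'b': 1
  'c': 2
  'd': 3
  'e': 2
Maximum frequency: 3

3
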